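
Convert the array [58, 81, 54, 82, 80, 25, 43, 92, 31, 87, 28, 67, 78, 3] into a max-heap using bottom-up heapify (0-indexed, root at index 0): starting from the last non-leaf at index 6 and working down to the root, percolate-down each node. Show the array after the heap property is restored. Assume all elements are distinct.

[92, 87, 78, 82, 80, 67, 43, 81, 31, 58, 28, 54, 25, 3]

sift down from index 6: already satisfies heap property
sift down from index 5:
  25 vs larger child 78 at index 12, swap → [58, 81, 54, 82, 80, 78, 43, 92, 31, 87, 28, 67, 25, 3]
sift down from index 4:
  80 vs larger child 87 at index 9, swap → [58, 81, 54, 82, 87, 78, 43, 92, 31, 80, 28, 67, 25, 3]
sift down from index 3:
  82 vs larger child 92 at index 7, swap → [58, 81, 54, 92, 87, 78, 43, 82, 31, 80, 28, 67, 25, 3]
sift down from index 2:
  54 vs larger child 78 at index 5, swap → [58, 81, 78, 92, 87, 54, 43, 82, 31, 80, 28, 67, 25, 3]
  54 vs larger child 67 at index 11, swap → [58, 81, 78, 92, 87, 67, 43, 82, 31, 80, 28, 54, 25, 3]
sift down from index 1:
  81 vs larger child 92 at index 3, swap → [58, 92, 78, 81, 87, 67, 43, 82, 31, 80, 28, 54, 25, 3]
  81 vs larger child 82 at index 7, swap → [58, 92, 78, 82, 87, 67, 43, 81, 31, 80, 28, 54, 25, 3]
sift down from index 0:
  58 vs larger child 92 at index 1, swap → [92, 58, 78, 82, 87, 67, 43, 81, 31, 80, 28, 54, 25, 3]
  58 vs larger child 87 at index 4, swap → [92, 87, 78, 82, 58, 67, 43, 81, 31, 80, 28, 54, 25, 3]
  58 vs larger child 80 at index 9, swap → [92, 87, 78, 82, 80, 67, 43, 81, 31, 58, 28, 54, 25, 3]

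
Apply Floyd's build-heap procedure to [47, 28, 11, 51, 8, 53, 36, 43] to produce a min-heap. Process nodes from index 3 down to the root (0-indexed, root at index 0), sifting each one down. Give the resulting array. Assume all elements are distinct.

sift down from index 3:
  51 vs only child 43 at index 7, swap → [47, 28, 11, 43, 8, 53, 36, 51]
sift down from index 2: already satisfies heap property
sift down from index 1:
  28 vs smaller child 8 at index 4, swap → [47, 8, 11, 43, 28, 53, 36, 51]
sift down from index 0:
  47 vs smaller child 8 at index 1, swap → [8, 47, 11, 43, 28, 53, 36, 51]
  47 vs smaller child 28 at index 4, swap → [8, 28, 11, 43, 47, 53, 36, 51]

[8, 28, 11, 43, 47, 53, 36, 51]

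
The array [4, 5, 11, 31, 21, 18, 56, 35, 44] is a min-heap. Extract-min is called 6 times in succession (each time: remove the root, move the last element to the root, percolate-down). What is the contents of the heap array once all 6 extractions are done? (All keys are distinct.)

[35, 44, 56]

extract-min #1 returns 4:
  remove root 4; move last element 44 to root → [44, 5, 11, 31, 21, 18, 56, 35]
  44 vs smaller child 5 at index 1, swap → [5, 44, 11, 31, 21, 18, 56, 35]
  44 vs smaller child 21 at index 4, swap → [5, 21, 11, 31, 44, 18, 56, 35]
extract-min #2 returns 5:
  remove root 5; move last element 35 to root → [35, 21, 11, 31, 44, 18, 56]
  35 vs smaller child 11 at index 2, swap → [11, 21, 35, 31, 44, 18, 56]
  35 vs smaller child 18 at index 5, swap → [11, 21, 18, 31, 44, 35, 56]
extract-min #3 returns 11:
  remove root 11; move last element 56 to root → [56, 21, 18, 31, 44, 35]
  56 vs smaller child 18 at index 2, swap → [18, 21, 56, 31, 44, 35]
  56 vs only child 35 at index 5, swap → [18, 21, 35, 31, 44, 56]
extract-min #4 returns 18:
  remove root 18; move last element 56 to root → [56, 21, 35, 31, 44]
  56 vs smaller child 21 at index 1, swap → [21, 56, 35, 31, 44]
  56 vs smaller child 31 at index 3, swap → [21, 31, 35, 56, 44]
extract-min #5 returns 21:
  remove root 21; move last element 44 to root → [44, 31, 35, 56]
  44 vs smaller child 31 at index 1, swap → [31, 44, 35, 56]
extract-min #6 returns 31:
  remove root 31; move last element 56 to root → [56, 44, 35]
  56 vs smaller child 35 at index 2, swap → [35, 44, 56]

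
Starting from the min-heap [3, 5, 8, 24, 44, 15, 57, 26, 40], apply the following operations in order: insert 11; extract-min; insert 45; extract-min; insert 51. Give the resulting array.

[8, 11, 15, 24, 44, 45, 57, 26, 40, 51]

insert 11:
  append 11 at index 9 → [3, 5, 8, 24, 44, 15, 57, 26, 40, 11]
  11 < parent 44 at index 4, swap → [3, 5, 8, 24, 11, 15, 57, 26, 40, 44]
extract-min → returns 3:
  remove root 3; move last element 44 to root → [44, 5, 8, 24, 11, 15, 57, 26, 40]
  44 vs smaller child 5 at index 1, swap → [5, 44, 8, 24, 11, 15, 57, 26, 40]
  44 vs smaller child 11 at index 4, swap → [5, 11, 8, 24, 44, 15, 57, 26, 40]
insert 45:
  append 45 at index 9 → [5, 11, 8, 24, 44, 15, 57, 26, 40, 45] (no swap needed)
extract-min → returns 5:
  remove root 5; move last element 45 to root → [45, 11, 8, 24, 44, 15, 57, 26, 40]
  45 vs smaller child 8 at index 2, swap → [8, 11, 45, 24, 44, 15, 57, 26, 40]
  45 vs smaller child 15 at index 5, swap → [8, 11, 15, 24, 44, 45, 57, 26, 40]
insert 51:
  append 51 at index 9 → [8, 11, 15, 24, 44, 45, 57, 26, 40, 51] (no swap needed)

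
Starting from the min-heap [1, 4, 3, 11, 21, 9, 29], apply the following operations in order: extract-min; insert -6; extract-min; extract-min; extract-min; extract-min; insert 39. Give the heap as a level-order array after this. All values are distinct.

extract-min → returns 1:
  remove root 1; move last element 29 to root → [29, 4, 3, 11, 21, 9]
  29 vs smaller child 3 at index 2, swap → [3, 4, 29, 11, 21, 9]
  29 vs only child 9 at index 5, swap → [3, 4, 9, 11, 21, 29]
insert -6:
  append -6 at index 6 → [3, 4, 9, 11, 21, 29, -6]
  -6 < parent 9 at index 2, swap → [3, 4, -6, 11, 21, 29, 9]
  -6 < parent 3 at index 0, swap → [-6, 4, 3, 11, 21, 29, 9]
extract-min → returns -6:
  remove root -6; move last element 9 to root → [9, 4, 3, 11, 21, 29]
  9 vs smaller child 3 at index 2, swap → [3, 4, 9, 11, 21, 29]
extract-min → returns 3:
  remove root 3; move last element 29 to root → [29, 4, 9, 11, 21]
  29 vs smaller child 4 at index 1, swap → [4, 29, 9, 11, 21]
  29 vs smaller child 11 at index 3, swap → [4, 11, 9, 29, 21]
extract-min → returns 4:
  remove root 4; move last element 21 to root → [21, 11, 9, 29]
  21 vs smaller child 9 at index 2, swap → [9, 11, 21, 29]
extract-min → returns 9:
  remove root 9; move last element 29 to root → [29, 11, 21]
  29 vs smaller child 11 at index 1, swap → [11, 29, 21]
insert 39:
  append 39 at index 3 → [11, 29, 21, 39] (no swap needed)

[11, 29, 21, 39]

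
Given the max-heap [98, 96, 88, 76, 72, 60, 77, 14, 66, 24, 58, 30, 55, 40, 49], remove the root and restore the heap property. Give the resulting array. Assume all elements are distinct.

[96, 76, 88, 66, 72, 60, 77, 14, 49, 24, 58, 30, 55, 40]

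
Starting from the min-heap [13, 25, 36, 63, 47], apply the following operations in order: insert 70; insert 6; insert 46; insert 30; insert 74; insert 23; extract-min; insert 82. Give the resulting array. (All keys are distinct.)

insert 70:
  append 70 at index 5 → [13, 25, 36, 63, 47, 70] (no swap needed)
insert 6:
  append 6 at index 6 → [13, 25, 36, 63, 47, 70, 6]
  6 < parent 36 at index 2, swap → [13, 25, 6, 63, 47, 70, 36]
  6 < parent 13 at index 0, swap → [6, 25, 13, 63, 47, 70, 36]
insert 46:
  append 46 at index 7 → [6, 25, 13, 63, 47, 70, 36, 46]
  46 < parent 63 at index 3, swap → [6, 25, 13, 46, 47, 70, 36, 63]
insert 30:
  append 30 at index 8 → [6, 25, 13, 46, 47, 70, 36, 63, 30]
  30 < parent 46 at index 3, swap → [6, 25, 13, 30, 47, 70, 36, 63, 46]
insert 74:
  append 74 at index 9 → [6, 25, 13, 30, 47, 70, 36, 63, 46, 74] (no swap needed)
insert 23:
  append 23 at index 10 → [6, 25, 13, 30, 47, 70, 36, 63, 46, 74, 23]
  23 < parent 47 at index 4, swap → [6, 25, 13, 30, 23, 70, 36, 63, 46, 74, 47]
  23 < parent 25 at index 1, swap → [6, 23, 13, 30, 25, 70, 36, 63, 46, 74, 47]
extract-min → returns 6:
  remove root 6; move last element 47 to root → [47, 23, 13, 30, 25, 70, 36, 63, 46, 74]
  47 vs smaller child 13 at index 2, swap → [13, 23, 47, 30, 25, 70, 36, 63, 46, 74]
  47 vs smaller child 36 at index 6, swap → [13, 23, 36, 30, 25, 70, 47, 63, 46, 74]
insert 82:
  append 82 at index 10 → [13, 23, 36, 30, 25, 70, 47, 63, 46, 74, 82] (no swap needed)

[13, 23, 36, 30, 25, 70, 47, 63, 46, 74, 82]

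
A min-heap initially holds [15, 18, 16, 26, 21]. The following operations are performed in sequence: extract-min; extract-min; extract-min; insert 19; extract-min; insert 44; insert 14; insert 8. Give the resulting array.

extract-min → returns 15:
  remove root 15; move last element 21 to root → [21, 18, 16, 26]
  21 vs smaller child 16 at index 2, swap → [16, 18, 21, 26]
extract-min → returns 16:
  remove root 16; move last element 26 to root → [26, 18, 21]
  26 vs smaller child 18 at index 1, swap → [18, 26, 21]
extract-min → returns 18:
  remove root 18; move last element 21 to root → [21, 26] (no swap needed)
insert 19:
  append 19 at index 2 → [21, 26, 19]
  19 < parent 21 at index 0, swap → [19, 26, 21]
extract-min → returns 19:
  remove root 19; move last element 21 to root → [21, 26] (no swap needed)
insert 44:
  append 44 at index 2 → [21, 26, 44] (no swap needed)
insert 14:
  append 14 at index 3 → [21, 26, 44, 14]
  14 < parent 26 at index 1, swap → [21, 14, 44, 26]
  14 < parent 21 at index 0, swap → [14, 21, 44, 26]
insert 8:
  append 8 at index 4 → [14, 21, 44, 26, 8]
  8 < parent 21 at index 1, swap → [14, 8, 44, 26, 21]
  8 < parent 14 at index 0, swap → [8, 14, 44, 26, 21]

[8, 14, 44, 26, 21]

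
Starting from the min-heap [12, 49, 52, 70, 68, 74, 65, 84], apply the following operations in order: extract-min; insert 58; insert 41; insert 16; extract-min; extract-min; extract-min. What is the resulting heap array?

[52, 58, 65, 68, 84, 74, 70]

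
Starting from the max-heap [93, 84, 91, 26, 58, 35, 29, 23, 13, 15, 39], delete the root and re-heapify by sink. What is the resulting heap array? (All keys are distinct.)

[91, 84, 39, 26, 58, 35, 29, 23, 13, 15]

remove root 93; move last element 39 to root → [39, 84, 91, 26, 58, 35, 29, 23, 13, 15]
39 vs larger child 91 at index 2, swap → [91, 84, 39, 26, 58, 35, 29, 23, 13, 15]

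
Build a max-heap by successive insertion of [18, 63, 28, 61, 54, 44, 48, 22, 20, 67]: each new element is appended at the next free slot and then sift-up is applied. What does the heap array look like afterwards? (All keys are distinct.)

Insert 18:
  append 18 at index 0 → [18] (no swap needed)
Insert 63:
  append 63 at index 1 → [18, 63]
  63 > parent 18 at index 0, swap → [63, 18]
Insert 28:
  append 28 at index 2 → [63, 18, 28] (no swap needed)
Insert 61:
  append 61 at index 3 → [63, 18, 28, 61]
  61 > parent 18 at index 1, swap → [63, 61, 28, 18]
Insert 54:
  append 54 at index 4 → [63, 61, 28, 18, 54] (no swap needed)
Insert 44:
  append 44 at index 5 → [63, 61, 28, 18, 54, 44]
  44 > parent 28 at index 2, swap → [63, 61, 44, 18, 54, 28]
Insert 48:
  append 48 at index 6 → [63, 61, 44, 18, 54, 28, 48]
  48 > parent 44 at index 2, swap → [63, 61, 48, 18, 54, 28, 44]
Insert 22:
  append 22 at index 7 → [63, 61, 48, 18, 54, 28, 44, 22]
  22 > parent 18 at index 3, swap → [63, 61, 48, 22, 54, 28, 44, 18]
Insert 20:
  append 20 at index 8 → [63, 61, 48, 22, 54, 28, 44, 18, 20] (no swap needed)
Insert 67:
  append 67 at index 9 → [63, 61, 48, 22, 54, 28, 44, 18, 20, 67]
  67 > parent 54 at index 4, swap → [63, 61, 48, 22, 67, 28, 44, 18, 20, 54]
  67 > parent 61 at index 1, swap → [63, 67, 48, 22, 61, 28, 44, 18, 20, 54]
  67 > parent 63 at index 0, swap → [67, 63, 48, 22, 61, 28, 44, 18, 20, 54]

[67, 63, 48, 22, 61, 28, 44, 18, 20, 54]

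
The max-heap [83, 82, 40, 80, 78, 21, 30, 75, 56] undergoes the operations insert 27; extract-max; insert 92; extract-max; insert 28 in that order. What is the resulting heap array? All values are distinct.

insert 27:
  append 27 at index 9 → [83, 82, 40, 80, 78, 21, 30, 75, 56, 27] (no swap needed)
extract-max → returns 83:
  remove root 83; move last element 27 to root → [27, 82, 40, 80, 78, 21, 30, 75, 56]
  27 vs larger child 82 at index 1, swap → [82, 27, 40, 80, 78, 21, 30, 75, 56]
  27 vs larger child 80 at index 3, swap → [82, 80, 40, 27, 78, 21, 30, 75, 56]
  27 vs larger child 75 at index 7, swap → [82, 80, 40, 75, 78, 21, 30, 27, 56]
insert 92:
  append 92 at index 9 → [82, 80, 40, 75, 78, 21, 30, 27, 56, 92]
  92 > parent 78 at index 4, swap → [82, 80, 40, 75, 92, 21, 30, 27, 56, 78]
  92 > parent 80 at index 1, swap → [82, 92, 40, 75, 80, 21, 30, 27, 56, 78]
  92 > parent 82 at index 0, swap → [92, 82, 40, 75, 80, 21, 30, 27, 56, 78]
extract-max → returns 92:
  remove root 92; move last element 78 to root → [78, 82, 40, 75, 80, 21, 30, 27, 56]
  78 vs larger child 82 at index 1, swap → [82, 78, 40, 75, 80, 21, 30, 27, 56]
  78 vs larger child 80 at index 4, swap → [82, 80, 40, 75, 78, 21, 30, 27, 56]
insert 28:
  append 28 at index 9 → [82, 80, 40, 75, 78, 21, 30, 27, 56, 28] (no swap needed)

[82, 80, 40, 75, 78, 21, 30, 27, 56, 28]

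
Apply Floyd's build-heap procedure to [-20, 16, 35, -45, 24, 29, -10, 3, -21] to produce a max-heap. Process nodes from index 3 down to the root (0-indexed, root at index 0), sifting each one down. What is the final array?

[35, 24, 29, 3, 16, -20, -10, -45, -21]

sift down from index 3:
  -45 vs larger child 3 at index 7, swap → [-20, 16, 35, 3, 24, 29, -10, -45, -21]
sift down from index 2: already satisfies heap property
sift down from index 1:
  16 vs larger child 24 at index 4, swap → [-20, 24, 35, 3, 16, 29, -10, -45, -21]
sift down from index 0:
  -20 vs larger child 35 at index 2, swap → [35, 24, -20, 3, 16, 29, -10, -45, -21]
  -20 vs larger child 29 at index 5, swap → [35, 24, 29, 3, 16, -20, -10, -45, -21]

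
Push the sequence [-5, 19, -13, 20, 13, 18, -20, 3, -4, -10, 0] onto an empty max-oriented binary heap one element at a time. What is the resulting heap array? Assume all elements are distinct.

Insert -5:
  append -5 at index 0 → [-5] (no swap needed)
Insert 19:
  append 19 at index 1 → [-5, 19]
  19 > parent -5 at index 0, swap → [19, -5]
Insert -13:
  append -13 at index 2 → [19, -5, -13] (no swap needed)
Insert 20:
  append 20 at index 3 → [19, -5, -13, 20]
  20 > parent -5 at index 1, swap → [19, 20, -13, -5]
  20 > parent 19 at index 0, swap → [20, 19, -13, -5]
Insert 13:
  append 13 at index 4 → [20, 19, -13, -5, 13] (no swap needed)
Insert 18:
  append 18 at index 5 → [20, 19, -13, -5, 13, 18]
  18 > parent -13 at index 2, swap → [20, 19, 18, -5, 13, -13]
Insert -20:
  append -20 at index 6 → [20, 19, 18, -5, 13, -13, -20] (no swap needed)
Insert 3:
  append 3 at index 7 → [20, 19, 18, -5, 13, -13, -20, 3]
  3 > parent -5 at index 3, swap → [20, 19, 18, 3, 13, -13, -20, -5]
Insert -4:
  append -4 at index 8 → [20, 19, 18, 3, 13, -13, -20, -5, -4] (no swap needed)
Insert -10:
  append -10 at index 9 → [20, 19, 18, 3, 13, -13, -20, -5, -4, -10] (no swap needed)
Insert 0:
  append 0 at index 10 → [20, 19, 18, 3, 13, -13, -20, -5, -4, -10, 0] (no swap needed)

[20, 19, 18, 3, 13, -13, -20, -5, -4, -10, 0]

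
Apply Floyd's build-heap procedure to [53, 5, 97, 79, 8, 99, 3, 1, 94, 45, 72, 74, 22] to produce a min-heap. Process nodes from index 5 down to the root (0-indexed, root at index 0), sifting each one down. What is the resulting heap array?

[1, 5, 3, 53, 8, 22, 97, 79, 94, 45, 72, 74, 99]

sift down from index 5:
  99 vs smaller child 22 at index 12, swap → [53, 5, 97, 79, 8, 22, 3, 1, 94, 45, 72, 74, 99]
sift down from index 4: already satisfies heap property
sift down from index 3:
  79 vs smaller child 1 at index 7, swap → [53, 5, 97, 1, 8, 22, 3, 79, 94, 45, 72, 74, 99]
sift down from index 2:
  97 vs smaller child 3 at index 6, swap → [53, 5, 3, 1, 8, 22, 97, 79, 94, 45, 72, 74, 99]
sift down from index 1:
  5 vs smaller child 1 at index 3, swap → [53, 1, 3, 5, 8, 22, 97, 79, 94, 45, 72, 74, 99]
sift down from index 0:
  53 vs smaller child 1 at index 1, swap → [1, 53, 3, 5, 8, 22, 97, 79, 94, 45, 72, 74, 99]
  53 vs smaller child 5 at index 3, swap → [1, 5, 3, 53, 8, 22, 97, 79, 94, 45, 72, 74, 99]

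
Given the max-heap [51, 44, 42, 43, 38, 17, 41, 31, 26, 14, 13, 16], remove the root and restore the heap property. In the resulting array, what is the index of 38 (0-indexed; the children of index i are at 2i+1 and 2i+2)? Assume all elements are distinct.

remove root 51; move last element 16 to root → [16, 44, 42, 43, 38, 17, 41, 31, 26, 14, 13]
16 vs larger child 44 at index 1, swap → [44, 16, 42, 43, 38, 17, 41, 31, 26, 14, 13]
16 vs larger child 43 at index 3, swap → [44, 43, 42, 16, 38, 17, 41, 31, 26, 14, 13]
16 vs larger child 31 at index 7, swap → [44, 43, 42, 31, 38, 17, 41, 16, 26, 14, 13]
resulting array: [44, 43, 42, 31, 38, 17, 41, 16, 26, 14, 13]

4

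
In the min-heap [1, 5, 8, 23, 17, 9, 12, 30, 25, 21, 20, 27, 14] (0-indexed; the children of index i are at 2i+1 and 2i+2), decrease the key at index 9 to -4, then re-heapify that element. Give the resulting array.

set index 9 from 21 to -4 → [1, 5, 8, 23, 17, 9, 12, 30, 25, -4, 20, 27, 14]
-4 < parent 17 at index 4, swap → [1, 5, 8, 23, -4, 9, 12, 30, 25, 17, 20, 27, 14]
-4 < parent 5 at index 1, swap → [1, -4, 8, 23, 5, 9, 12, 30, 25, 17, 20, 27, 14]
-4 < parent 1 at index 0, swap → [-4, 1, 8, 23, 5, 9, 12, 30, 25, 17, 20, 27, 14]

[-4, 1, 8, 23, 5, 9, 12, 30, 25, 17, 20, 27, 14]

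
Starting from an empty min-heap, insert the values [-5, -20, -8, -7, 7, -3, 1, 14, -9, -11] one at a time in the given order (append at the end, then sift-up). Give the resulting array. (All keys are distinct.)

Insert -5:
  append -5 at index 0 → [-5] (no swap needed)
Insert -20:
  append -20 at index 1 → [-5, -20]
  -20 < parent -5 at index 0, swap → [-20, -5]
Insert -8:
  append -8 at index 2 → [-20, -5, -8] (no swap needed)
Insert -7:
  append -7 at index 3 → [-20, -5, -8, -7]
  -7 < parent -5 at index 1, swap → [-20, -7, -8, -5]
Insert 7:
  append 7 at index 4 → [-20, -7, -8, -5, 7] (no swap needed)
Insert -3:
  append -3 at index 5 → [-20, -7, -8, -5, 7, -3] (no swap needed)
Insert 1:
  append 1 at index 6 → [-20, -7, -8, -5, 7, -3, 1] (no swap needed)
Insert 14:
  append 14 at index 7 → [-20, -7, -8, -5, 7, -3, 1, 14] (no swap needed)
Insert -9:
  append -9 at index 8 → [-20, -7, -8, -5, 7, -3, 1, 14, -9]
  -9 < parent -5 at index 3, swap → [-20, -7, -8, -9, 7, -3, 1, 14, -5]
  -9 < parent -7 at index 1, swap → [-20, -9, -8, -7, 7, -3, 1, 14, -5]
Insert -11:
  append -11 at index 9 → [-20, -9, -8, -7, 7, -3, 1, 14, -5, -11]
  -11 < parent 7 at index 4, swap → [-20, -9, -8, -7, -11, -3, 1, 14, -5, 7]
  -11 < parent -9 at index 1, swap → [-20, -11, -8, -7, -9, -3, 1, 14, -5, 7]

[-20, -11, -8, -7, -9, -3, 1, 14, -5, 7]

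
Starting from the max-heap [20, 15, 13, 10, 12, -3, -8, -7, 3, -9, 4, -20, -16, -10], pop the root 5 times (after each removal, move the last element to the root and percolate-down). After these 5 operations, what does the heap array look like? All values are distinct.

extract-max #1 returns 20:
  remove root 20; move last element -10 to root → [-10, 15, 13, 10, 12, -3, -8, -7, 3, -9, 4, -20, -16]
  -10 vs larger child 15 at index 1, swap → [15, -10, 13, 10, 12, -3, -8, -7, 3, -9, 4, -20, -16]
  -10 vs larger child 12 at index 4, swap → [15, 12, 13, 10, -10, -3, -8, -7, 3, -9, 4, -20, -16]
  -10 vs larger child 4 at index 10, swap → [15, 12, 13, 10, 4, -3, -8, -7, 3, -9, -10, -20, -16]
extract-max #2 returns 15:
  remove root 15; move last element -16 to root → [-16, 12, 13, 10, 4, -3, -8, -7, 3, -9, -10, -20]
  -16 vs larger child 13 at index 2, swap → [13, 12, -16, 10, 4, -3, -8, -7, 3, -9, -10, -20]
  -16 vs larger child -3 at index 5, swap → [13, 12, -3, 10, 4, -16, -8, -7, 3, -9, -10, -20]
extract-max #3 returns 13:
  remove root 13; move last element -20 to root → [-20, 12, -3, 10, 4, -16, -8, -7, 3, -9, -10]
  -20 vs larger child 12 at index 1, swap → [12, -20, -3, 10, 4, -16, -8, -7, 3, -9, -10]
  -20 vs larger child 10 at index 3, swap → [12, 10, -3, -20, 4, -16, -8, -7, 3, -9, -10]
  -20 vs larger child 3 at index 8, swap → [12, 10, -3, 3, 4, -16, -8, -7, -20, -9, -10]
extract-max #4 returns 12:
  remove root 12; move last element -10 to root → [-10, 10, -3, 3, 4, -16, -8, -7, -20, -9]
  -10 vs larger child 10 at index 1, swap → [10, -10, -3, 3, 4, -16, -8, -7, -20, -9]
  -10 vs larger child 4 at index 4, swap → [10, 4, -3, 3, -10, -16, -8, -7, -20, -9]
  -10 vs only child -9 at index 9, swap → [10, 4, -3, 3, -9, -16, -8, -7, -20, -10]
extract-max #5 returns 10:
  remove root 10; move last element -10 to root → [-10, 4, -3, 3, -9, -16, -8, -7, -20]
  -10 vs larger child 4 at index 1, swap → [4, -10, -3, 3, -9, -16, -8, -7, -20]
  -10 vs larger child 3 at index 3, swap → [4, 3, -3, -10, -9, -16, -8, -7, -20]
  -10 vs larger child -7 at index 7, swap → [4, 3, -3, -7, -9, -16, -8, -10, -20]

[4, 3, -3, -7, -9, -16, -8, -10, -20]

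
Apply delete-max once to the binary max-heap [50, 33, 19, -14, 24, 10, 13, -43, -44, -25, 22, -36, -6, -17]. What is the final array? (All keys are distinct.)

[33, 24, 19, -14, 22, 10, 13, -43, -44, -25, -17, -36, -6]

remove root 50; move last element -17 to root → [-17, 33, 19, -14, 24, 10, 13, -43, -44, -25, 22, -36, -6]
-17 vs larger child 33 at index 1, swap → [33, -17, 19, -14, 24, 10, 13, -43, -44, -25, 22, -36, -6]
-17 vs larger child 24 at index 4, swap → [33, 24, 19, -14, -17, 10, 13, -43, -44, -25, 22, -36, -6]
-17 vs larger child 22 at index 10, swap → [33, 24, 19, -14, 22, 10, 13, -43, -44, -25, -17, -36, -6]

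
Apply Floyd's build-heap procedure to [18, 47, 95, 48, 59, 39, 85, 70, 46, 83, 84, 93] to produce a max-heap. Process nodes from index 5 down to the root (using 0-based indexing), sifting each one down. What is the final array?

[95, 84, 93, 70, 83, 39, 85, 48, 46, 47, 59, 18]

sift down from index 5:
  39 vs only child 93 at index 11, swap → [18, 47, 95, 48, 59, 93, 85, 70, 46, 83, 84, 39]
sift down from index 4:
  59 vs larger child 84 at index 10, swap → [18, 47, 95, 48, 84, 93, 85, 70, 46, 83, 59, 39]
sift down from index 3:
  48 vs larger child 70 at index 7, swap → [18, 47, 95, 70, 84, 93, 85, 48, 46, 83, 59, 39]
sift down from index 2: already satisfies heap property
sift down from index 1:
  47 vs larger child 84 at index 4, swap → [18, 84, 95, 70, 47, 93, 85, 48, 46, 83, 59, 39]
  47 vs larger child 83 at index 9, swap → [18, 84, 95, 70, 83, 93, 85, 48, 46, 47, 59, 39]
sift down from index 0:
  18 vs larger child 95 at index 2, swap → [95, 84, 18, 70, 83, 93, 85, 48, 46, 47, 59, 39]
  18 vs larger child 93 at index 5, swap → [95, 84, 93, 70, 83, 18, 85, 48, 46, 47, 59, 39]
  18 vs only child 39 at index 11, swap → [95, 84, 93, 70, 83, 39, 85, 48, 46, 47, 59, 18]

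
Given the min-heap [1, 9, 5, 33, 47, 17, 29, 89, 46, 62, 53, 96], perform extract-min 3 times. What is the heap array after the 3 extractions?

extract-min #1 returns 1:
  remove root 1; move last element 96 to root → [96, 9, 5, 33, 47, 17, 29, 89, 46, 62, 53]
  96 vs smaller child 5 at index 2, swap → [5, 9, 96, 33, 47, 17, 29, 89, 46, 62, 53]
  96 vs smaller child 17 at index 5, swap → [5, 9, 17, 33, 47, 96, 29, 89, 46, 62, 53]
extract-min #2 returns 5:
  remove root 5; move last element 53 to root → [53, 9, 17, 33, 47, 96, 29, 89, 46, 62]
  53 vs smaller child 9 at index 1, swap → [9, 53, 17, 33, 47, 96, 29, 89, 46, 62]
  53 vs smaller child 33 at index 3, swap → [9, 33, 17, 53, 47, 96, 29, 89, 46, 62]
  53 vs smaller child 46 at index 8, swap → [9, 33, 17, 46, 47, 96, 29, 89, 53, 62]
extract-min #3 returns 9:
  remove root 9; move last element 62 to root → [62, 33, 17, 46, 47, 96, 29, 89, 53]
  62 vs smaller child 17 at index 2, swap → [17, 33, 62, 46, 47, 96, 29, 89, 53]
  62 vs smaller child 29 at index 6, swap → [17, 33, 29, 46, 47, 96, 62, 89, 53]

[17, 33, 29, 46, 47, 96, 62, 89, 53]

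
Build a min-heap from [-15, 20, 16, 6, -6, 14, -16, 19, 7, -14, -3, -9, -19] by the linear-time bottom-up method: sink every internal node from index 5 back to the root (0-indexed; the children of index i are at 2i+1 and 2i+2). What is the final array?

[-19, -14, -16, 6, -6, -9, -15, 19, 7, 20, -3, 16, 14]

sift down from index 5:
  14 vs smaller child -19 at index 12, swap → [-15, 20, 16, 6, -6, -19, -16, 19, 7, -14, -3, -9, 14]
sift down from index 4:
  -6 vs smaller child -14 at index 9, swap → [-15, 20, 16, 6, -14, -19, -16, 19, 7, -6, -3, -9, 14]
sift down from index 3: already satisfies heap property
sift down from index 2:
  16 vs smaller child -19 at index 5, swap → [-15, 20, -19, 6, -14, 16, -16, 19, 7, -6, -3, -9, 14]
  16 vs smaller child -9 at index 11, swap → [-15, 20, -19, 6, -14, -9, -16, 19, 7, -6, -3, 16, 14]
sift down from index 1:
  20 vs smaller child -14 at index 4, swap → [-15, -14, -19, 6, 20, -9, -16, 19, 7, -6, -3, 16, 14]
  20 vs smaller child -6 at index 9, swap → [-15, -14, -19, 6, -6, -9, -16, 19, 7, 20, -3, 16, 14]
sift down from index 0:
  -15 vs smaller child -19 at index 2, swap → [-19, -14, -15, 6, -6, -9, -16, 19, 7, 20, -3, 16, 14]
  -15 vs smaller child -16 at index 6, swap → [-19, -14, -16, 6, -6, -9, -15, 19, 7, 20, -3, 16, 14]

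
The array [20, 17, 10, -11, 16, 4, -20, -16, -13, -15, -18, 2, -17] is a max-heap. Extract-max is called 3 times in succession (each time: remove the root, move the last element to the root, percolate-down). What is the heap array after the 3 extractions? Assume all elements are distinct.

[10, 2, 4, -11, -15, -18, -20, -16, -13, -17]

extract-max #1 returns 20:
  remove root 20; move last element -17 to root → [-17, 17, 10, -11, 16, 4, -20, -16, -13, -15, -18, 2]
  -17 vs larger child 17 at index 1, swap → [17, -17, 10, -11, 16, 4, -20, -16, -13, -15, -18, 2]
  -17 vs larger child 16 at index 4, swap → [17, 16, 10, -11, -17, 4, -20, -16, -13, -15, -18, 2]
  -17 vs larger child -15 at index 9, swap → [17, 16, 10, -11, -15, 4, -20, -16, -13, -17, -18, 2]
extract-max #2 returns 17:
  remove root 17; move last element 2 to root → [2, 16, 10, -11, -15, 4, -20, -16, -13, -17, -18]
  2 vs larger child 16 at index 1, swap → [16, 2, 10, -11, -15, 4, -20, -16, -13, -17, -18]
extract-max #3 returns 16:
  remove root 16; move last element -18 to root → [-18, 2, 10, -11, -15, 4, -20, -16, -13, -17]
  -18 vs larger child 10 at index 2, swap → [10, 2, -18, -11, -15, 4, -20, -16, -13, -17]
  -18 vs larger child 4 at index 5, swap → [10, 2, 4, -11, -15, -18, -20, -16, -13, -17]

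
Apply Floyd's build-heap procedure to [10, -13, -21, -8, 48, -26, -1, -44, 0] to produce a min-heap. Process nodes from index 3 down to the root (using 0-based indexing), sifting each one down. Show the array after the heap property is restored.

sift down from index 3:
  -8 vs smaller child -44 at index 7, swap → [10, -13, -21, -44, 48, -26, -1, -8, 0]
sift down from index 2:
  -21 vs smaller child -26 at index 5, swap → [10, -13, -26, -44, 48, -21, -1, -8, 0]
sift down from index 1:
  -13 vs smaller child -44 at index 3, swap → [10, -44, -26, -13, 48, -21, -1, -8, 0]
sift down from index 0:
  10 vs smaller child -44 at index 1, swap → [-44, 10, -26, -13, 48, -21, -1, -8, 0]
  10 vs smaller child -13 at index 3, swap → [-44, -13, -26, 10, 48, -21, -1, -8, 0]
  10 vs smaller child -8 at index 7, swap → [-44, -13, -26, -8, 48, -21, -1, 10, 0]

[-44, -13, -26, -8, 48, -21, -1, 10, 0]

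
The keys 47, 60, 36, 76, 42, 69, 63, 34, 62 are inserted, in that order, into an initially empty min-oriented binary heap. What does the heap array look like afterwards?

Insert 47:
  append 47 at index 0 → [47] (no swap needed)
Insert 60:
  append 60 at index 1 → [47, 60] (no swap needed)
Insert 36:
  append 36 at index 2 → [47, 60, 36]
  36 < parent 47 at index 0, swap → [36, 60, 47]
Insert 76:
  append 76 at index 3 → [36, 60, 47, 76] (no swap needed)
Insert 42:
  append 42 at index 4 → [36, 60, 47, 76, 42]
  42 < parent 60 at index 1, swap → [36, 42, 47, 76, 60]
Insert 69:
  append 69 at index 5 → [36, 42, 47, 76, 60, 69] (no swap needed)
Insert 63:
  append 63 at index 6 → [36, 42, 47, 76, 60, 69, 63] (no swap needed)
Insert 34:
  append 34 at index 7 → [36, 42, 47, 76, 60, 69, 63, 34]
  34 < parent 76 at index 3, swap → [36, 42, 47, 34, 60, 69, 63, 76]
  34 < parent 42 at index 1, swap → [36, 34, 47, 42, 60, 69, 63, 76]
  34 < parent 36 at index 0, swap → [34, 36, 47, 42, 60, 69, 63, 76]
Insert 62:
  append 62 at index 8 → [34, 36, 47, 42, 60, 69, 63, 76, 62] (no swap needed)

[34, 36, 47, 42, 60, 69, 63, 76, 62]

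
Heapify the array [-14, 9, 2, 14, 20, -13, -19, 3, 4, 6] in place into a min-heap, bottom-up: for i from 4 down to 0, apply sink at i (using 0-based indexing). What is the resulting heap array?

[-19, 3, -14, 4, 6, -13, 2, 14, 9, 20]

sift down from index 4:
  20 vs only child 6 at index 9, swap → [-14, 9, 2, 14, 6, -13, -19, 3, 4, 20]
sift down from index 3:
  14 vs smaller child 3 at index 7, swap → [-14, 9, 2, 3, 6, -13, -19, 14, 4, 20]
sift down from index 2:
  2 vs smaller child -19 at index 6, swap → [-14, 9, -19, 3, 6, -13, 2, 14, 4, 20]
sift down from index 1:
  9 vs smaller child 3 at index 3, swap → [-14, 3, -19, 9, 6, -13, 2, 14, 4, 20]
  9 vs smaller child 4 at index 8, swap → [-14, 3, -19, 4, 6, -13, 2, 14, 9, 20]
sift down from index 0:
  -14 vs smaller child -19 at index 2, swap → [-19, 3, -14, 4, 6, -13, 2, 14, 9, 20]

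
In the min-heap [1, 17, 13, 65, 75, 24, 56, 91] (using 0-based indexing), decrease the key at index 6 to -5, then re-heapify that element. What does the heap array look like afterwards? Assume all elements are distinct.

set index 6 from 56 to -5 → [1, 17, 13, 65, 75, 24, -5, 91]
-5 < parent 13 at index 2, swap → [1, 17, -5, 65, 75, 24, 13, 91]
-5 < parent 1 at index 0, swap → [-5, 17, 1, 65, 75, 24, 13, 91]

[-5, 17, 1, 65, 75, 24, 13, 91]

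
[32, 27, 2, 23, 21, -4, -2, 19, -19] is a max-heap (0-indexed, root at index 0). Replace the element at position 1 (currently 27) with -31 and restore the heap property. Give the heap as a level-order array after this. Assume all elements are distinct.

set index 1 from 27 to -31 → [32, -31, 2, 23, 21, -4, -2, 19, -19]
-31 vs larger child 23 at index 3, swap → [32, 23, 2, -31, 21, -4, -2, 19, -19]
-31 vs larger child 19 at index 7, swap → [32, 23, 2, 19, 21, -4, -2, -31, -19]

[32, 23, 2, 19, 21, -4, -2, -31, -19]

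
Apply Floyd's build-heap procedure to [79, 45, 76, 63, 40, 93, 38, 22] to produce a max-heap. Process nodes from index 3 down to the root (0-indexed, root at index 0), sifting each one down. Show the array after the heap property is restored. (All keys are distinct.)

[93, 63, 79, 45, 40, 76, 38, 22]

sift down from index 3: already satisfies heap property
sift down from index 2:
  76 vs larger child 93 at index 5, swap → [79, 45, 93, 63, 40, 76, 38, 22]
sift down from index 1:
  45 vs larger child 63 at index 3, swap → [79, 63, 93, 45, 40, 76, 38, 22]
sift down from index 0:
  79 vs larger child 93 at index 2, swap → [93, 63, 79, 45, 40, 76, 38, 22]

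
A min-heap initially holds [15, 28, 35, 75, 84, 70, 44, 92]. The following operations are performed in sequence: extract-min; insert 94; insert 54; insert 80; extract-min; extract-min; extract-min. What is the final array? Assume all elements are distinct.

[54, 75, 70, 94, 80, 92, 84]

extract-min → returns 15:
  remove root 15; move last element 92 to root → [92, 28, 35, 75, 84, 70, 44]
  92 vs smaller child 28 at index 1, swap → [28, 92, 35, 75, 84, 70, 44]
  92 vs smaller child 75 at index 3, swap → [28, 75, 35, 92, 84, 70, 44]
insert 94:
  append 94 at index 7 → [28, 75, 35, 92, 84, 70, 44, 94] (no swap needed)
insert 54:
  append 54 at index 8 → [28, 75, 35, 92, 84, 70, 44, 94, 54]
  54 < parent 92 at index 3, swap → [28, 75, 35, 54, 84, 70, 44, 94, 92]
  54 < parent 75 at index 1, swap → [28, 54, 35, 75, 84, 70, 44, 94, 92]
insert 80:
  append 80 at index 9 → [28, 54, 35, 75, 84, 70, 44, 94, 92, 80]
  80 < parent 84 at index 4, swap → [28, 54, 35, 75, 80, 70, 44, 94, 92, 84]
extract-min → returns 28:
  remove root 28; move last element 84 to root → [84, 54, 35, 75, 80, 70, 44, 94, 92]
  84 vs smaller child 35 at index 2, swap → [35, 54, 84, 75, 80, 70, 44, 94, 92]
  84 vs smaller child 44 at index 6, swap → [35, 54, 44, 75, 80, 70, 84, 94, 92]
extract-min → returns 35:
  remove root 35; move last element 92 to root → [92, 54, 44, 75, 80, 70, 84, 94]
  92 vs smaller child 44 at index 2, swap → [44, 54, 92, 75, 80, 70, 84, 94]
  92 vs smaller child 70 at index 5, swap → [44, 54, 70, 75, 80, 92, 84, 94]
extract-min → returns 44:
  remove root 44; move last element 94 to root → [94, 54, 70, 75, 80, 92, 84]
  94 vs smaller child 54 at index 1, swap → [54, 94, 70, 75, 80, 92, 84]
  94 vs smaller child 75 at index 3, swap → [54, 75, 70, 94, 80, 92, 84]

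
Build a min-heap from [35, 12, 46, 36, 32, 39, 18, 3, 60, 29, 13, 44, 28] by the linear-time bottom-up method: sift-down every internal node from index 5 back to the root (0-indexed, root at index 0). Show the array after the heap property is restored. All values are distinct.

[3, 12, 18, 35, 13, 28, 46, 36, 60, 29, 32, 44, 39]

sift down from index 5:
  39 vs smaller child 28 at index 12, swap → [35, 12, 46, 36, 32, 28, 18, 3, 60, 29, 13, 44, 39]
sift down from index 4:
  32 vs smaller child 13 at index 10, swap → [35, 12, 46, 36, 13, 28, 18, 3, 60, 29, 32, 44, 39]
sift down from index 3:
  36 vs smaller child 3 at index 7, swap → [35, 12, 46, 3, 13, 28, 18, 36, 60, 29, 32, 44, 39]
sift down from index 2:
  46 vs smaller child 18 at index 6, swap → [35, 12, 18, 3, 13, 28, 46, 36, 60, 29, 32, 44, 39]
sift down from index 1:
  12 vs smaller child 3 at index 3, swap → [35, 3, 18, 12, 13, 28, 46, 36, 60, 29, 32, 44, 39]
sift down from index 0:
  35 vs smaller child 3 at index 1, swap → [3, 35, 18, 12, 13, 28, 46, 36, 60, 29, 32, 44, 39]
  35 vs smaller child 12 at index 3, swap → [3, 12, 18, 35, 13, 28, 46, 36, 60, 29, 32, 44, 39]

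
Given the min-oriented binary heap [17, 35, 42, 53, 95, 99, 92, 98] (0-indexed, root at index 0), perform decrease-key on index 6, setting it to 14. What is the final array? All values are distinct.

[14, 35, 17, 53, 95, 99, 42, 98]

set index 6 from 92 to 14 → [17, 35, 42, 53, 95, 99, 14, 98]
14 < parent 42 at index 2, swap → [17, 35, 14, 53, 95, 99, 42, 98]
14 < parent 17 at index 0, swap → [14, 35, 17, 53, 95, 99, 42, 98]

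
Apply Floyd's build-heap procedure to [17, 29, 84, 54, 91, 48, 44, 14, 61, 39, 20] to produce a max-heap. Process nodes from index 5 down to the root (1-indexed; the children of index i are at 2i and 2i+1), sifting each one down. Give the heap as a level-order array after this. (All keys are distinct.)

[91, 61, 84, 54, 39, 48, 44, 14, 17, 29, 20]

sift down from index 5: already satisfies heap property
sift down from index 4:
  54 vs larger child 61 at index 9, swap → [17, 29, 84, 61, 91, 48, 44, 14, 54, 39, 20]
sift down from index 3: already satisfies heap property
sift down from index 2:
  29 vs larger child 91 at index 5, swap → [17, 91, 84, 61, 29, 48, 44, 14, 54, 39, 20]
  29 vs larger child 39 at index 10, swap → [17, 91, 84, 61, 39, 48, 44, 14, 54, 29, 20]
sift down from index 1:
  17 vs larger child 91 at index 2, swap → [91, 17, 84, 61, 39, 48, 44, 14, 54, 29, 20]
  17 vs larger child 61 at index 4, swap → [91, 61, 84, 17, 39, 48, 44, 14, 54, 29, 20]
  17 vs larger child 54 at index 9, swap → [91, 61, 84, 54, 39, 48, 44, 14, 17, 29, 20]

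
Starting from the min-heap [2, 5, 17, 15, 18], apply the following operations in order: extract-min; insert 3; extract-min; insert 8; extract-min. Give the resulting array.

[8, 15, 17, 18]

extract-min → returns 2:
  remove root 2; move last element 18 to root → [18, 5, 17, 15]
  18 vs smaller child 5 at index 1, swap → [5, 18, 17, 15]
  18 vs only child 15 at index 3, swap → [5, 15, 17, 18]
insert 3:
  append 3 at index 4 → [5, 15, 17, 18, 3]
  3 < parent 15 at index 1, swap → [5, 3, 17, 18, 15]
  3 < parent 5 at index 0, swap → [3, 5, 17, 18, 15]
extract-min → returns 3:
  remove root 3; move last element 15 to root → [15, 5, 17, 18]
  15 vs smaller child 5 at index 1, swap → [5, 15, 17, 18]
insert 8:
  append 8 at index 4 → [5, 15, 17, 18, 8]
  8 < parent 15 at index 1, swap → [5, 8, 17, 18, 15]
extract-min → returns 5:
  remove root 5; move last element 15 to root → [15, 8, 17, 18]
  15 vs smaller child 8 at index 1, swap → [8, 15, 17, 18]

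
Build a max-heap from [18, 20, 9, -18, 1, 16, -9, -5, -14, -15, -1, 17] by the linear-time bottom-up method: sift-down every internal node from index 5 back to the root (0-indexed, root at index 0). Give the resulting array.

[20, 18, 17, -5, 1, 16, -9, -18, -14, -15, -1, 9]

sift down from index 5:
  16 vs only child 17 at index 11, swap → [18, 20, 9, -18, 1, 17, -9, -5, -14, -15, -1, 16]
sift down from index 4: already satisfies heap property
sift down from index 3:
  -18 vs larger child -5 at index 7, swap → [18, 20, 9, -5, 1, 17, -9, -18, -14, -15, -1, 16]
sift down from index 2:
  9 vs larger child 17 at index 5, swap → [18, 20, 17, -5, 1, 9, -9, -18, -14, -15, -1, 16]
  9 vs only child 16 at index 11, swap → [18, 20, 17, -5, 1, 16, -9, -18, -14, -15, -1, 9]
sift down from index 1: already satisfies heap property
sift down from index 0:
  18 vs larger child 20 at index 1, swap → [20, 18, 17, -5, 1, 16, -9, -18, -14, -15, -1, 9]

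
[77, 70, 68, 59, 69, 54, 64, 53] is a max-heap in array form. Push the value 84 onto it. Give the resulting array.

[84, 77, 68, 70, 69, 54, 64, 53, 59]

append 84 at index 8 → [77, 70, 68, 59, 69, 54, 64, 53, 84]
84 > parent 59 at index 3, swap → [77, 70, 68, 84, 69, 54, 64, 53, 59]
84 > parent 70 at index 1, swap → [77, 84, 68, 70, 69, 54, 64, 53, 59]
84 > parent 77 at index 0, swap → [84, 77, 68, 70, 69, 54, 64, 53, 59]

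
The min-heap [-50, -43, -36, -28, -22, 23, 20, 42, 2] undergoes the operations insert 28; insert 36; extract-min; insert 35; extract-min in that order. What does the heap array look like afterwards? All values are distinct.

[-36, -28, 20, 2, -22, 23, 35, 42, 36, 28]

insert 28:
  append 28 at index 9 → [-50, -43, -36, -28, -22, 23, 20, 42, 2, 28] (no swap needed)
insert 36:
  append 36 at index 10 → [-50, -43, -36, -28, -22, 23, 20, 42, 2, 28, 36] (no swap needed)
extract-min → returns -50:
  remove root -50; move last element 36 to root → [36, -43, -36, -28, -22, 23, 20, 42, 2, 28]
  36 vs smaller child -43 at index 1, swap → [-43, 36, -36, -28, -22, 23, 20, 42, 2, 28]
  36 vs smaller child -28 at index 3, swap → [-43, -28, -36, 36, -22, 23, 20, 42, 2, 28]
  36 vs smaller child 2 at index 8, swap → [-43, -28, -36, 2, -22, 23, 20, 42, 36, 28]
insert 35:
  append 35 at index 10 → [-43, -28, -36, 2, -22, 23, 20, 42, 36, 28, 35] (no swap needed)
extract-min → returns -43:
  remove root -43; move last element 35 to root → [35, -28, -36, 2, -22, 23, 20, 42, 36, 28]
  35 vs smaller child -36 at index 2, swap → [-36, -28, 35, 2, -22, 23, 20, 42, 36, 28]
  35 vs smaller child 20 at index 6, swap → [-36, -28, 20, 2, -22, 23, 35, 42, 36, 28]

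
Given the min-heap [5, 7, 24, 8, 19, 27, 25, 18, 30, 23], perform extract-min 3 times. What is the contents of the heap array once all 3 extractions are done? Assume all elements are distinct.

[18, 19, 24, 23, 30, 27, 25]

extract-min #1 returns 5:
  remove root 5; move last element 23 to root → [23, 7, 24, 8, 19, 27, 25, 18, 30]
  23 vs smaller child 7 at index 1, swap → [7, 23, 24, 8, 19, 27, 25, 18, 30]
  23 vs smaller child 8 at index 3, swap → [7, 8, 24, 23, 19, 27, 25, 18, 30]
  23 vs smaller child 18 at index 7, swap → [7, 8, 24, 18, 19, 27, 25, 23, 30]
extract-min #2 returns 7:
  remove root 7; move last element 30 to root → [30, 8, 24, 18, 19, 27, 25, 23]
  30 vs smaller child 8 at index 1, swap → [8, 30, 24, 18, 19, 27, 25, 23]
  30 vs smaller child 18 at index 3, swap → [8, 18, 24, 30, 19, 27, 25, 23]
  30 vs only child 23 at index 7, swap → [8, 18, 24, 23, 19, 27, 25, 30]
extract-min #3 returns 8:
  remove root 8; move last element 30 to root → [30, 18, 24, 23, 19, 27, 25]
  30 vs smaller child 18 at index 1, swap → [18, 30, 24, 23, 19, 27, 25]
  30 vs smaller child 19 at index 4, swap → [18, 19, 24, 23, 30, 27, 25]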